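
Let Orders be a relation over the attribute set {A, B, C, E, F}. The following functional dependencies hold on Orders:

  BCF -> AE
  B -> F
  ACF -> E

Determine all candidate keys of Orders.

Attributes B, C never appear on any right-hand side, so every candidate key must contain {B, C}.
{B, C}⁺ = {A, B, C, E, F}, which is all of the schema, so {B, C} is the only candidate key.

{B, C}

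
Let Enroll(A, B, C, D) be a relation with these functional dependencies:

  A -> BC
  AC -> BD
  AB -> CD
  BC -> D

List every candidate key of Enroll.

Attribute A never appears on the right-hand side of any dependency, so A must belong to every candidate key.
{A}⁺ = {A, B, C, D}, which is all of the schema, so {A} is the only candidate key.

(A)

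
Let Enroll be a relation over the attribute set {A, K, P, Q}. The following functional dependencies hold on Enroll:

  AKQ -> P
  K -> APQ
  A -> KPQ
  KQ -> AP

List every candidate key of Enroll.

{A}⁺: A→KPQ adds K, P, Q → {A, K, P, Q}.
{K}⁺: K→APQ adds A, P, Q → {A, K, P, Q}.
Any other superkey contains one of these as a subset, so there are no further candidate keys.

(A); (K)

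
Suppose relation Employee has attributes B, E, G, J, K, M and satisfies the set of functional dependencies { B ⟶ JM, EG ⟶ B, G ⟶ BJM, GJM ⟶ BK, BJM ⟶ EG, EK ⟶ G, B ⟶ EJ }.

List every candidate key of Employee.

{B}⁺: B→JM adds J, M; BJM→EG adds E, G; GJM→BK adds K → {B, E, G, J, K, M}.
{G}⁺: G→BJM adds B, J, M; GJM→BK adds K; BJM→EG adds E → {B, E, G, J, K, M}.
{E, K}⁺: EK→G adds G; EG→B adds B; G→BJM adds J, M → {B, E, G, J, K, M}. Minimal: {K}⁺ = {K}; {E}⁺ = {E} — none reach the full schema.
Any other superkey contains one of these as a subset, so there are no further candidate keys.

(B); (G); (E, K)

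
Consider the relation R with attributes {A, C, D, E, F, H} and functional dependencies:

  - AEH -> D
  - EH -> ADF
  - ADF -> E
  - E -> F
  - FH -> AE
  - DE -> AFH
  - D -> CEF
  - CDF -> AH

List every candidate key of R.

D, EH, FH

{D}⁺: D→CEF adds C, E, F; CDF→AH adds A, H → {A, C, D, E, F, H}.
{E, H}⁺: EH→ADF adds A, D, F; D→CEF adds C → {A, C, D, E, F, H}. Minimal: {H}⁺ = {H}; {E}⁺ = {E, F} — none reach the full schema.
{F, H}⁺: FH→AE adds A, E; AEH→D adds D; D→CEF adds C → {A, C, D, E, F, H}. Minimal: {H}⁺ = {H}; {F}⁺ = {F} — none reach the full schema.
Any other superkey contains one of these as a subset, so there are no further candidate keys.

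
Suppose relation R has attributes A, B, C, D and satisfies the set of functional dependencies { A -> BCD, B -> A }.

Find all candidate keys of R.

{A}, {B}

{A}⁺: A→BCD adds B, C, D → {A, B, C, D}.
{B}⁺: B→A adds A; A→BCD adds C, D → {A, B, C, D}.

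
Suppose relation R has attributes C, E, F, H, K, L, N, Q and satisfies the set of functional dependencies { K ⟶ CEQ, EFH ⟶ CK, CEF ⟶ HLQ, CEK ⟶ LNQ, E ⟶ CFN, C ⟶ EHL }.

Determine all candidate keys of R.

{C}⁺: C→EHL adds E, H, L; E→CFN adds F, N; EFH→CK adds K; CEF→HLQ adds Q → {C, E, F, H, K, L, N, Q}.
{E}⁺: E→CFN adds C, F, N; C→EHL adds H, L; EFH→CK adds K; CEF→HLQ adds Q → {C, E, F, H, K, L, N, Q}.
{K}⁺: K→CEQ adds C, E, Q; CEK→LNQ adds L, N; E→CFN adds F; C→EHL adds H → {C, E, F, H, K, L, N, Q}.
Any other superkey contains one of these as a subset, so there are no further candidate keys.

{C}; {E}; {K}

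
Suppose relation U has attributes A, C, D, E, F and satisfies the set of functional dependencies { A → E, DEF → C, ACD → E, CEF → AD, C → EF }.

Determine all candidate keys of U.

C, ADF, DEF

{C}⁺: C→EF adds E, F; CEF→AD adds A, D → {A, C, D, E, F}.
{A, D, F}⁺: A→E adds E; DEF→C adds C → {A, C, D, E, F}. Minimal: {D, F}⁺ = {D, F}; {A, F}⁺ = {A, E, F}; {A, D}⁺ = {A, D, E} — none reach the full schema.
{D, E, F}⁺: DEF→C adds C; CEF→AD adds A → {A, C, D, E, F}. Minimal: {E, F}⁺ = {E, F}; {D, F}⁺ = {D, F}; {D, E}⁺ = {D, E} — none reach the full schema.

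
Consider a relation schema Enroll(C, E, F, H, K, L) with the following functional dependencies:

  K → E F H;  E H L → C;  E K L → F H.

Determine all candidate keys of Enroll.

Attributes K, L never appear on any right-hand side, so every candidate key must contain {K, L}.
{K, L}⁺ = {C, E, F, H, K, L}, which is all of the schema, so {K, L} is the only candidate key.

(K, L)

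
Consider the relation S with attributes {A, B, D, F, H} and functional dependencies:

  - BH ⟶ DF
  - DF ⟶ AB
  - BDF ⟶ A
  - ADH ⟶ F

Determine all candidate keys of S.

(B, H), (A, D, H), (D, F, H)

{B, H}⁺: BH→DF adds D, F; DF→AB adds A → {A, B, D, F, H}. Minimal: {H}⁺ = {H}; {B}⁺ = {B} — none reach the full schema.
{A, D, H}⁺: ADH→F adds F; DF→AB adds B → {A, B, D, F, H}. Minimal: {D, H}⁺ = {D, H}; {A, H}⁺ = {A, H}; {A, D}⁺ = {A, D} — none reach the full schema.
{D, F, H}⁺: DF→AB adds A, B → {A, B, D, F, H}. Minimal: {F, H}⁺ = {F, H}; {D, H}⁺ = {D, H}; {D, F}⁺ = {A, B, D, F} — none reach the full schema.
Any other superkey contains one of these as a subset, so there are no further candidate keys.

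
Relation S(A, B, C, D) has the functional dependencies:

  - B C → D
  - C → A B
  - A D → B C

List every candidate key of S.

{C}⁺: C→AB adds A, B; BC→D adds D → {A, B, C, D}.
{A, D}⁺: AD→BC adds B, C → {A, B, C, D}.
Any other superkey contains one of these as a subset, so there are no further candidate keys.

C, AD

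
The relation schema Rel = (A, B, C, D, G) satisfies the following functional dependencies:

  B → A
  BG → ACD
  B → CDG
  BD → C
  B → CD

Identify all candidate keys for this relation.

{B}

Attribute B never appears on the right-hand side of any dependency, so B must belong to every candidate key.
{B}⁺ = {A, B, C, D, G}, which is all of the schema, so {B} is the only candidate key.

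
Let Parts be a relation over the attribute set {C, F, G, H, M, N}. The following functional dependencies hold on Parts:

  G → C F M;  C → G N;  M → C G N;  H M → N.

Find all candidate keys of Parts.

{C, H}; {G, H}; {H, M}

Attribute H never appears on the right-hand side of any dependency, so H must belong to every candidate key.
{H}⁺ = {H}, which is not all of the schema, so we must add further attributes.
{C, H}⁺: C→GN adds G, N; G→CFM adds F, M → {C, F, G, H, M, N}. Minimal: {H}⁺ = {H}; {C}⁺ = {C, F, G, M, N} — none reach the full schema.
{G, H}⁺: G→CFM adds C, F, M; C→GN adds N → {C, F, G, H, M, N}. Minimal: {H}⁺ = {H}; {G}⁺ = {C, F, G, M, N} — none reach the full schema.
{H, M}⁺: M→CGN adds C, G, N; G→CFM adds F → {C, F, G, H, M, N}. Minimal: {M}⁺ = {C, F, G, M, N}; {H}⁺ = {H} — none reach the full schema.
Any other superkey contains one of these as a subset, so there are no further candidate keys.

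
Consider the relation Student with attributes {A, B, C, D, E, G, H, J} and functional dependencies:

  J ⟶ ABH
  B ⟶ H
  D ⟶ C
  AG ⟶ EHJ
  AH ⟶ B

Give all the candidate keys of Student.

ADG, DGJ

Attributes D, G never appear on any right-hand side, so every candidate key must contain {D, G}.
{D, G}⁺ = {C, D, G}, which is not all of the schema, so we must add further attributes.
{A, D, G}⁺: D→C adds C; AG→EHJ adds E, H, J; AH→B adds B → {A, B, C, D, E, G, H, J}.
{D, G, J}⁺: J→ABH adds A, B, H; D→C adds C; AG→EHJ adds E → {A, B, C, D, E, G, H, J}.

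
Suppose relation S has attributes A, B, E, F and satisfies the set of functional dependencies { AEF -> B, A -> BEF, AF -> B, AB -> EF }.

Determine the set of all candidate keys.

Attribute A never appears on the right-hand side of any dependency, so A must belong to every candidate key.
{A}⁺ = {A, B, E, F}, which is all of the schema, so {A} is the only candidate key.

{A}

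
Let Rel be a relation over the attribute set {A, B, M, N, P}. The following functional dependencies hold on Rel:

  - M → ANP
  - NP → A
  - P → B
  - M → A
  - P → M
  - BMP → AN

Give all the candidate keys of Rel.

(M), (P)

{M}⁺: M→ANP adds A, N, P; P→B adds B → {A, B, M, N, P}.
{P}⁺: P→B adds B; P→M adds M; BMP→AN adds A, N → {A, B, M, N, P}.
Any other superkey contains one of these as a subset, so there are no further candidate keys.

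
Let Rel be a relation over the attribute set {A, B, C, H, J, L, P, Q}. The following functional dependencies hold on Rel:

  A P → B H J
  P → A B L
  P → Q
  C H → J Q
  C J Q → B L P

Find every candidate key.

Attribute C never appears on the right-hand side of any dependency, so C must belong to every candidate key.
{C}⁺ = {C}, which is not all of the schema, so we must add further attributes.
{C, H}⁺: CH→JQ adds J, Q; CJQ→BLP adds B, L, P; P→ABL adds A → {A, B, C, H, J, L, P, Q}.
{C, P}⁺: P→ABL adds A, B, L; P→Q adds Q; AP→BHJ adds H, J → {A, B, C, H, J, L, P, Q}.
{C, J, Q}⁺: CJQ→BLP adds B, L, P; P→ABL adds A; AP→BHJ adds H → {A, B, C, H, J, L, P, Q}.

(C, H), (C, P), (C, J, Q)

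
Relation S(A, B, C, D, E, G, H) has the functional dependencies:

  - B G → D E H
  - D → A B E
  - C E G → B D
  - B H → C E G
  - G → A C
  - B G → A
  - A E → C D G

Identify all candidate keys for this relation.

{D}⁺: D→ABE adds A, B, E; AE→CDG adds C, G; BG→DEH adds H → {A, B, C, D, E, G, H}.
{A, E}⁺: AE→CDG adds C, D, G; D→ABE adds B; BG→DEH adds H → {A, B, C, D, E, G, H}. Minimal: {E}⁺ = {E}; {A}⁺ = {A} — none reach the full schema.
{B, G}⁺: BG→DEH adds D, E, H; D→ABE adds A; BH→CEG adds C → {A, B, C, D, E, G, H}. Minimal: {G}⁺ = {A, C, G}; {B}⁺ = {B} — none reach the full schema.
{B, H}⁺: BH→CEG adds C, E, G; G→AC adds A; AE→CDG adds D → {A, B, C, D, E, G, H}. Minimal: {H}⁺ = {H}; {B}⁺ = {B} — none reach the full schema.
{E, G}⁺: G→AC adds A, C; AE→CDG adds D; D→ABE adds B; BG→DEH adds H → {A, B, C, D, E, G, H}. Minimal: {G}⁺ = {A, C, G}; {E}⁺ = {E} — none reach the full schema.

(D), (A, E), (B, G), (B, H), (E, G)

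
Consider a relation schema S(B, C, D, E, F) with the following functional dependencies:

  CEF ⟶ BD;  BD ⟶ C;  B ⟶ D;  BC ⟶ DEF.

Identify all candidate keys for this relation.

{B}⁺: B→D adds D; BD→C adds C; BC→DEF adds E, F → {B, C, D, E, F}.
{C, E, F}⁺: CEF→BD adds B, D → {B, C, D, E, F}.
Any other superkey contains one of these as a subset, so there are no further candidate keys.

B, CEF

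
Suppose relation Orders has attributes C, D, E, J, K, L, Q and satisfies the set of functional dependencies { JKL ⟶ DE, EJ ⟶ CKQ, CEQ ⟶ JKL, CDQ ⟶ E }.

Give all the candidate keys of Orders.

(E, J); (C, D, Q); (C, E, Q); (J, K, L)

{E, J}⁺: EJ→CKQ adds C, K, Q; CEQ→JKL adds L; JKL→DE adds D → {C, D, E, J, K, L, Q}. Minimal: {J}⁺ = {J}; {E}⁺ = {E} — none reach the full schema.
{C, D, Q}⁺: CDQ→E adds E; CEQ→JKL adds J, K, L → {C, D, E, J, K, L, Q}. Minimal: {D, Q}⁺ = {D, Q}; {C, Q}⁺ = {C, Q}; {C, D}⁺ = {C, D} — none reach the full schema.
{C, E, Q}⁺: CEQ→JKL adds J, K, L; JKL→DE adds D → {C, D, E, J, K, L, Q}. Minimal: {E, Q}⁺ = {E, Q}; {C, Q}⁺ = {C, Q}; {C, E}⁺ = {C, E} — none reach the full schema.
{J, K, L}⁺: JKL→DE adds D, E; EJ→CKQ adds C, Q → {C, D, E, J, K, L, Q}. Minimal: {K, L}⁺ = {K, L}; {J, L}⁺ = {J, L}; {J, K}⁺ = {J, K} — none reach the full schema.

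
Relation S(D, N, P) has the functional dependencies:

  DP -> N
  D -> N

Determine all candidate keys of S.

Attributes D, P never appear on any right-hand side, so every candidate key must contain {D, P}.
{D, P}⁺ = {D, N, P}, which is all of the schema, so {D, P} is the only candidate key.

DP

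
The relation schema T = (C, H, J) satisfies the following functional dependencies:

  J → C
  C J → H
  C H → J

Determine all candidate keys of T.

{J}, {C, H}

{J}⁺: J→C adds C; CJ→H adds H → {C, H, J}.
{C, H}⁺: CH→J adds J → {C, H, J}. Minimal: {H}⁺ = {H}; {C}⁺ = {C} — none reach the full schema.
Any other superkey contains one of these as a subset, so there are no further candidate keys.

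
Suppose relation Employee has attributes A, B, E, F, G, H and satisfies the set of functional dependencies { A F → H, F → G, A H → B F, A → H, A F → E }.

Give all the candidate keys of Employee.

(A)

Attribute A never appears on the right-hand side of any dependency, so A must belong to every candidate key.
{A}⁺ = {A, B, E, F, G, H}, which is all of the schema, so {A} is the only candidate key.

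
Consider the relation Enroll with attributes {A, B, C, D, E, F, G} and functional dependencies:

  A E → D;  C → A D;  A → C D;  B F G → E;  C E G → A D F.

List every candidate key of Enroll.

{A, B, E, G}; {A, B, F, G}; {B, C, E, G}; {B, C, F, G}

Attributes B, G never appear on any right-hand side, so every candidate key must contain {B, G}.
{B, G}⁺ = {B, G}, which is not all of the schema, so we must add further attributes.
{A, B, E, G}⁺: AE→D adds D; A→CD adds C; CEG→ADF adds F → {A, B, C, D, E, F, G}. Minimal: {B, E, G}⁺ = {B, E, G}; {A, E, G}⁺ = {A, C, D, E, F, G}; {A, B, G}⁺ = {A, B, C, D, G}; … — none reach the full schema.
{A, B, F, G}⁺: A→CD adds C, D; BFG→E adds E → {A, B, C, D, E, F, G}. Minimal: {B, F, G}⁺ = {B, E, F, G}; {A, F, G}⁺ = {A, C, D, F, G}; {A, B, G}⁺ = {A, B, C, D, G}; … — none reach the full schema.
{B, C, E, G}⁺: C→AD adds A, D; CEG→ADF adds F → {A, B, C, D, E, F, G}. Minimal: {C, E, G}⁺ = {A, C, D, E, F, G}; {B, E, G}⁺ = {B, E, G}; {B, C, G}⁺ = {A, B, C, D, G}; … — none reach the full schema.
{B, C, F, G}⁺: C→AD adds A, D; BFG→E adds E → {A, B, C, D, E, F, G}. Minimal: {C, F, G}⁺ = {A, C, D, F, G}; {B, F, G}⁺ = {B, E, F, G}; {B, C, G}⁺ = {A, B, C, D, G}; … — none reach the full schema.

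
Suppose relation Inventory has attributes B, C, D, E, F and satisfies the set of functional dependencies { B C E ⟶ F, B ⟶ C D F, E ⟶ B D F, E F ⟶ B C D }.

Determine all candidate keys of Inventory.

Attribute E never appears on the right-hand side of any dependency, so E must belong to every candidate key.
{E}⁺ = {B, C, D, E, F}, which is all of the schema, so {E} is the only candidate key.

E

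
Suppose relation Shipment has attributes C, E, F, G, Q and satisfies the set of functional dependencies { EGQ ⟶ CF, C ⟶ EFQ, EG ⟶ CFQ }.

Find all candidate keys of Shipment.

Attribute G never appears on the right-hand side of any dependency, so G must belong to every candidate key.
{G}⁺ = {G}, which is not all of the schema, so we must add further attributes.
{C, G}⁺: C→EFQ adds E, F, Q → {C, E, F, G, Q}.
{E, G}⁺: EG→CFQ adds C, F, Q → {C, E, F, G, Q}.
Any other superkey contains one of these as a subset, so there are no further candidate keys.

{C, G}; {E, G}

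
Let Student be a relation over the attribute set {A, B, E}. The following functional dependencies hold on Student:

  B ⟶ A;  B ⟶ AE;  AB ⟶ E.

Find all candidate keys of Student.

{B}

Attribute B never appears on the right-hand side of any dependency, so B must belong to every candidate key.
{B}⁺ = {A, B, E}, which is all of the schema, so {B} is the only candidate key.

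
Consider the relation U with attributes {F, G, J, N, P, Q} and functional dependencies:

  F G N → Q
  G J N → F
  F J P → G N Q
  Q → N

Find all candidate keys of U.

Attributes J, P never appear on any right-hand side, so every candidate key must contain {J, P}.
{J, P}⁺ = {J, P}, which is not all of the schema, so we must add further attributes.
{F, J, P}⁺: FJP→GNQ adds G, N, Q → {F, G, J, N, P, Q}.
{G, J, N, P}⁺: GJN→F adds F; FJP→GNQ adds Q → {F, G, J, N, P, Q}.
{G, J, P, Q}⁺: Q→N adds N; GJN→F adds F → {F, G, J, N, P, Q}.

{F, J, P}; {G, J, N, P}; {G, J, P, Q}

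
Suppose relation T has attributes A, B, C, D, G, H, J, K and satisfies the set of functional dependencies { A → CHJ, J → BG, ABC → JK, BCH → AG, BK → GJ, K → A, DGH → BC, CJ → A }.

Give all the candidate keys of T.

{A, D}⁺: A→CHJ adds C, H, J; J→BG adds B, G; ABC→JK adds K → {A, B, C, D, G, H, J, K}. Minimal: {D}⁺ = {D}; {A}⁺ = {A, B, C, G, H, J, K} — none reach the full schema.
{D, K}⁺: K→A adds A; A→CHJ adds C, H, J; J→BG adds B, G → {A, B, C, D, G, H, J, K}. Minimal: {K}⁺ = {A, B, C, G, H, J, K}; {D}⁺ = {D} — none reach the full schema.
{C, D, J}⁺: J→BG adds B, G; CJ→A adds A; A→CHJ adds H; ABC→JK adds K → {A, B, C, D, G, H, J, K}. Minimal: {D, J}⁺ = {B, D, G, J}; {C, J}⁺ = {A, B, C, G, H, J, K}; {C, D}⁺ = {C, D} — none reach the full schema.
{D, G, H}⁺: DGH→BC adds B, C; BCH→AG adds A; A→CHJ adds J; ABC→JK adds K → {A, B, C, D, G, H, J, K}. Minimal: {G, H}⁺ = {G, H}; {D, H}⁺ = {D, H}; {D, G}⁺ = {D, G} — none reach the full schema.
{D, H, J}⁺: J→BG adds B, G; DGH→BC adds C; CJ→A adds A; ABC→JK adds K → {A, B, C, D, G, H, J, K}. Minimal: {H, J}⁺ = {B, G, H, J}; {D, J}⁺ = {B, D, G, J}; {D, H}⁺ = {D, H} — none reach the full schema.
{B, C, D, H}⁺: BCH→AG adds A, G; A→CHJ adds J; ABC→JK adds K → {A, B, C, D, G, H, J, K}. Minimal: {C, D, H}⁺ = {C, D, H}; {B, D, H}⁺ = {B, D, H}; {B, C, H}⁺ = {A, B, C, G, H, J, K}; … — none reach the full schema.
Any other superkey contains one of these as a subset, so there are no further candidate keys.

{A, D}, {D, K}, {C, D, J}, {D, G, H}, {D, H, J}, {B, C, D, H}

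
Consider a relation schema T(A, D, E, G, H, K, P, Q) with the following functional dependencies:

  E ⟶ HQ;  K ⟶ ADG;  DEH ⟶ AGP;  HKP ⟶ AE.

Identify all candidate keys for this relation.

{E, K}⁺: E→HQ adds H, Q; K→ADG adds A, D, G; DEH→AGP adds P → {A, D, E, G, H, K, P, Q}.
{H, K, P}⁺: K→ADG adds A, D, G; HKP→AE adds E; E→HQ adds Q → {A, D, E, G, H, K, P, Q}.

(E, K); (H, K, P)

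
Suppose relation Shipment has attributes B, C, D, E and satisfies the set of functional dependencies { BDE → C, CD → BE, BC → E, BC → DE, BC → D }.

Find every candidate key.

(B, C), (C, D), (B, D, E)

{B, C}⁺: BC→E adds E; BC→DE adds D → {B, C, D, E}.
{C, D}⁺: CD→BE adds B, E → {B, C, D, E}.
{B, D, E}⁺: BDE→C adds C → {B, C, D, E}.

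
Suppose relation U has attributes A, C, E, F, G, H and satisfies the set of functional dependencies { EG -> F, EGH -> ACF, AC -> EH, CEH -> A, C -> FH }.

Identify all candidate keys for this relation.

ACG, CEG, EGH

{A, C, G}⁺: AC→EH adds E, H; C→FH adds F → {A, C, E, F, G, H}. Minimal: {C, G}⁺ = {C, F, G, H}; {A, G}⁺ = {A, G}; {A, C}⁺ = {A, C, E, F, H} — none reach the full schema.
{C, E, G}⁺: EG→F adds F; C→FH adds H; EGH→ACF adds A → {A, C, E, F, G, H}. Minimal: {E, G}⁺ = {E, F, G}; {C, G}⁺ = {C, F, G, H}; {C, E}⁺ = {A, C, E, F, H} — none reach the full schema.
{E, G, H}⁺: EG→F adds F; EGH→ACF adds A, C → {A, C, E, F, G, H}. Minimal: {G, H}⁺ = {G, H}; {E, H}⁺ = {E, H}; {E, G}⁺ = {E, F, G} — none reach the full schema.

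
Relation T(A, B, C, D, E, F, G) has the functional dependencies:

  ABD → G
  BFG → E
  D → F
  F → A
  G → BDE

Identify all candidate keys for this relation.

Attribute C never appears on the right-hand side of any dependency, so C must belong to every candidate key.
{C}⁺ = {C}, which is not all of the schema, so we must add further attributes.
{C, G}⁺: G→BDE adds B, D, E; D→F adds F; F→A adds A → {A, B, C, D, E, F, G}. Minimal: {G}⁺ = {A, B, D, E, F, G}; {C}⁺ = {C} — none reach the full schema.
{B, C, D}⁺: D→F adds F; F→A adds A; ABD→G adds G; BFG→E adds E → {A, B, C, D, E, F, G}. Minimal: {C, D}⁺ = {A, C, D, F}; {B, D}⁺ = {A, B, D, E, F, G}; {B, C}⁺ = {B, C} — none reach the full schema.

{C, G}, {B, C, D}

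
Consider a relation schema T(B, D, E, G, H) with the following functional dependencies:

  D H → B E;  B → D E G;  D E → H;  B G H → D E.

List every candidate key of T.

{B}; {D, E}; {D, H}

{B}⁺: B→DEG adds D, E, G; DE→H adds H → {B, D, E, G, H}.
{D, E}⁺: DE→H adds H; DH→BE adds B; B→DEG adds G → {B, D, E, G, H}.
{D, H}⁺: DH→BE adds B, E; B→DEG adds G → {B, D, E, G, H}.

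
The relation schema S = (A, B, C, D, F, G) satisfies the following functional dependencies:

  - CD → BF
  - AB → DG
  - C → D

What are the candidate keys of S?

Attributes A, C never appear on any right-hand side, so every candidate key must contain {A, C}.
{A, C}⁺ = {A, B, C, D, F, G}, which is all of the schema, so {A, C} is the only candidate key.

{A, C}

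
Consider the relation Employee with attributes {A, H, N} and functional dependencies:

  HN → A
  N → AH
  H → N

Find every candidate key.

H; N

{H}⁺: H→N adds N; HN→A adds A → {A, H, N}.
{N}⁺: N→AH adds A, H → {A, H, N}.
Any other superkey contains one of these as a subset, so there are no further candidate keys.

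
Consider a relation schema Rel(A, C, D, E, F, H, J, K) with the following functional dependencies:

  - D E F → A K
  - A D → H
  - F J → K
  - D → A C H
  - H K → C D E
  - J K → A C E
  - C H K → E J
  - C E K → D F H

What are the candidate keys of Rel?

{D, K}⁺: D→ACH adds A, C, H; HK→CDE adds E; CHK→EJ adds J; CEK→DFH adds F → {A, C, D, E, F, H, J, K}. Minimal: {K}⁺ = {K}; {D}⁺ = {A, C, D, H} — none reach the full schema.
{F, J}⁺: FJ→K adds K; JK→ACE adds A, C, E; CEK→DFH adds D, H → {A, C, D, E, F, H, J, K}. Minimal: {J}⁺ = {J}; {F}⁺ = {F} — none reach the full schema.
{H, K}⁺: HK→CDE adds C, D, E; CHK→EJ adds J; CEK→DFH adds F; DEF→AK adds A → {A, C, D, E, F, H, J, K}. Minimal: {K}⁺ = {K}; {H}⁺ = {H} — none reach the full schema.
{J, K}⁺: JK→ACE adds A, C, E; CEK→DFH adds D, F, H → {A, C, D, E, F, H, J, K}. Minimal: {K}⁺ = {K}; {J}⁺ = {J} — none reach the full schema.
{C, E, K}⁺: CEK→DFH adds D, F, H; DEF→AK adds A; CHK→EJ adds J → {A, C, D, E, F, H, J, K}. Minimal: {E, K}⁺ = {E, K}; {C, K}⁺ = {C, K}; {C, E}⁺ = {C, E} — none reach the full schema.
{D, E, F}⁺: DEF→AK adds A, K; AD→H adds H; D→ACH adds C; CHK→EJ adds J → {A, C, D, E, F, H, J, K}. Minimal: {E, F}⁺ = {E, F}; {D, F}⁺ = {A, C, D, F, H}; {D, E}⁺ = {A, C, D, E, H} — none reach the full schema.
Any other superkey contains one of these as a subset, so there are no further candidate keys.

DK, FJ, HK, JK, CEK, DEF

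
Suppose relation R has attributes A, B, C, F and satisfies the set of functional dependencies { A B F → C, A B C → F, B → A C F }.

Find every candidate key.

Attribute B never appears on the right-hand side of any dependency, so B must belong to every candidate key.
{B}⁺ = {A, B, C, F}, which is all of the schema, so {B} is the only candidate key.

{B}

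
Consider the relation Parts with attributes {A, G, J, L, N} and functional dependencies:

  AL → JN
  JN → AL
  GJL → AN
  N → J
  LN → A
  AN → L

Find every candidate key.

Attribute G never appears on the right-hand side of any dependency, so G must belong to every candidate key.
{G}⁺ = {G}, which is not all of the schema, so we must add further attributes.
{G, N}⁺: N→J adds J; JN→AL adds A, L → {A, G, J, L, N}. Minimal: {N}⁺ = {A, J, L, N}; {G}⁺ = {G} — none reach the full schema.
{A, G, L}⁺: AL→JN adds J, N → {A, G, J, L, N}. Minimal: {G, L}⁺ = {G, L}; {A, L}⁺ = {A, J, L, N}; {A, G}⁺ = {A, G} — none reach the full schema.
{G, J, L}⁺: GJL→AN adds A, N → {A, G, J, L, N}. Minimal: {J, L}⁺ = {J, L}; {G, L}⁺ = {G, L}; {G, J}⁺ = {G, J} — none reach the full schema.
Any other superkey contains one of these as a subset, so there are no further candidate keys.

GN, AGL, GJL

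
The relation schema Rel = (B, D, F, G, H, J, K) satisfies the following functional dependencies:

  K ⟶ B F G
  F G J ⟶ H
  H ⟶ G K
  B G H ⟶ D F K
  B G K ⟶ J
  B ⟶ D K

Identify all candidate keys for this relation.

{B}⁺: B→DK adds D, K; K→BFG adds F, G; BGK→J adds J; FGJ→H adds H → {B, D, F, G, H, J, K}.
{H}⁺: H→GK adds G, K; K→BFG adds B, F; BGH→DFK adds D; BGK→J adds J → {B, D, F, G, H, J, K}.
{K}⁺: K→BFG adds B, F, G; BGK→J adds J; B→DK adds D; FGJ→H adds H → {B, D, F, G, H, J, K}.
{F, G, J}⁺: FGJ→H adds H; H→GK adds K; K→BFG adds B; BGH→DFK adds D → {B, D, F, G, H, J, K}. Minimal: {G, J}⁺ = {G, J}; {F, J}⁺ = {F, J}; {F, G}⁺ = {F, G} — none reach the full schema.
Any other superkey contains one of these as a subset, so there are no further candidate keys.

{B}, {H}, {K}, {F, G, J}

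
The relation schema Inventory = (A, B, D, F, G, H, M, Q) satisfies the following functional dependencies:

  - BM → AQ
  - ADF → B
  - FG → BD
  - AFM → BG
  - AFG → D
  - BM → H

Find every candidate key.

{A, F, M}; {B, F, M}; {F, G, M}

Attributes F, M never appear on any right-hand side, so every candidate key must contain {F, M}.
{F, M}⁺ = {F, M}, which is not all of the schema, so we must add further attributes.
{A, F, M}⁺: AFM→BG adds B, G; AFG→D adds D; BM→H adds H; BM→AQ adds Q → {A, B, D, F, G, H, M, Q}. Minimal: {F, M}⁺ = {F, M}; {A, M}⁺ = {A, M}; {A, F}⁺ = {A, F} — none reach the full schema.
{B, F, M}⁺: BM→AQ adds A, Q; AFM→BG adds G; AFG→D adds D; BM→H adds H → {A, B, D, F, G, H, M, Q}. Minimal: {F, M}⁺ = {F, M}; {B, M}⁺ = {A, B, H, M, Q}; {B, F}⁺ = {B, F} — none reach the full schema.
{F, G, M}⁺: FG→BD adds B, D; BM→H adds H; BM→AQ adds A, Q → {A, B, D, F, G, H, M, Q}. Minimal: {G, M}⁺ = {G, M}; {F, M}⁺ = {F, M}; {F, G}⁺ = {B, D, F, G} — none reach the full schema.
Any other superkey contains one of these as a subset, so there are no further candidate keys.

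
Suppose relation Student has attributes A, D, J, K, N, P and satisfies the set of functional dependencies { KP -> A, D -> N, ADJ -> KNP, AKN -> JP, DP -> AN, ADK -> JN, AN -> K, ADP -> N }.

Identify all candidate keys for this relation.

{A, D}, {D, P}

Attribute D never appears on the right-hand side of any dependency, so D must belong to every candidate key.
{D}⁺ = {D, N}, which is not all of the schema, so we must add further attributes.
{A, D}⁺: D→N adds N; AN→K adds K; AKN→JP adds J, P → {A, D, J, K, N, P}.
{D, P}⁺: D→N adds N; DP→AN adds A; AN→K adds K; AKN→JP adds J → {A, D, J, K, N, P}.
Any other superkey contains one of these as a subset, so there are no further candidate keys.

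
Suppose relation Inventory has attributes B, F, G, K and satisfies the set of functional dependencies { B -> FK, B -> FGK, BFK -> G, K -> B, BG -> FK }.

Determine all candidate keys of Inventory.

{B}⁺: B→FK adds F, K; B→FGK adds G → {B, F, G, K}.
{K}⁺: K→B adds B; B→FK adds F; B→FGK adds G → {B, F, G, K}.

{B}; {K}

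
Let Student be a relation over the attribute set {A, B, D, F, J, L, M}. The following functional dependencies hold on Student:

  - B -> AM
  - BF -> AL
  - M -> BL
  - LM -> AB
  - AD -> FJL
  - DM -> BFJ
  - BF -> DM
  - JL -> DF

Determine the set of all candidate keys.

{B, D}, {B, F}, {B, J}, {D, M}, {F, M}, {J, M}

{B, D}⁺: B→AM adds A, M; M→BL adds L; AD→FJL adds F, J → {A, B, D, F, J, L, M}. Minimal: {D}⁺ = {D}; {B}⁺ = {A, B, L, M} — none reach the full schema.
{B, F}⁺: B→AM adds A, M; BF→AL adds L; BF→DM adds D; AD→FJL adds J → {A, B, D, F, J, L, M}. Minimal: {F}⁺ = {F}; {B}⁺ = {A, B, L, M} — none reach the full schema.
{B, J}⁺: B→AM adds A, M; M→BL adds L; JL→DF adds D, F → {A, B, D, F, J, L, M}. Minimal: {J}⁺ = {J}; {B}⁺ = {A, B, L, M} — none reach the full schema.
{D, M}⁺: M→BL adds B, L; LM→AB adds A; AD→FJL adds F, J → {A, B, D, F, J, L, M}. Minimal: {M}⁺ = {A, B, L, M}; {D}⁺ = {D} — none reach the full schema.
{F, M}⁺: M→BL adds B, L; LM→AB adds A; BF→DM adds D; AD→FJL adds J → {A, B, D, F, J, L, M}. Minimal: {M}⁺ = {A, B, L, M}; {F}⁺ = {F} — none reach the full schema.
{J, M}⁺: M→BL adds B, L; LM→AB adds A; JL→DF adds D, F → {A, B, D, F, J, L, M}. Minimal: {M}⁺ = {A, B, L, M}; {J}⁺ = {J} — none reach the full schema.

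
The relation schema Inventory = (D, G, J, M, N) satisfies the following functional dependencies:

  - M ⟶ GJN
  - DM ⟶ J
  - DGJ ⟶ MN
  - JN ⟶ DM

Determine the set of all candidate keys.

M, JN, DGJ

{M}⁺: M→GJN adds G, J, N; JN→DM adds D → {D, G, J, M, N}.
{J, N}⁺: JN→DM adds D, M; M→GJN adds G → {D, G, J, M, N}. Minimal: {N}⁺ = {N}; {J}⁺ = {J} — none reach the full schema.
{D, G, J}⁺: DGJ→MN adds M, N → {D, G, J, M, N}. Minimal: {G, J}⁺ = {G, J}; {D, J}⁺ = {D, J}; {D, G}⁺ = {D, G} — none reach the full schema.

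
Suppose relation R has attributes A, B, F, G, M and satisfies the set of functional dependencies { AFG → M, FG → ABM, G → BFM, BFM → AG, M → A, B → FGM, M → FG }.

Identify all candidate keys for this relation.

{B}⁺: B→FGM adds F, G, M; FG→ABM adds A → {A, B, F, G, M}.
{G}⁺: G→BFM adds B, F, M; BFM→AG adds A → {A, B, F, G, M}.
{M}⁺: M→A adds A; M→FG adds F, G; FG→ABM adds B → {A, B, F, G, M}.
Any other superkey contains one of these as a subset, so there are no further candidate keys.

(B), (G), (M)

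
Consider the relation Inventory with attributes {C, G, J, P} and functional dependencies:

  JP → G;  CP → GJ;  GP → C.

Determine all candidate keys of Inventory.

Attribute P never appears on the right-hand side of any dependency, so P must belong to every candidate key.
{P}⁺ = {P}, which is not all of the schema, so we must add further attributes.
{C, P}⁺: CP→GJ adds G, J → {C, G, J, P}.
{G, P}⁺: GP→C adds C; CP→GJ adds J → {C, G, J, P}.
{J, P}⁺: JP→G adds G; GP→C adds C → {C, G, J, P}.
Any other superkey contains one of these as a subset, so there are no further candidate keys.

CP; GP; JP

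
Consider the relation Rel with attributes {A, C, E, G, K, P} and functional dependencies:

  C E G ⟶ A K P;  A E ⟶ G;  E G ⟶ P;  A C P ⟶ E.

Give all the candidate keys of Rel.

ACE, ACP, CEG

{A, C, E}⁺: AE→G adds G; EG→P adds P; CEG→AKP adds K → {A, C, E, G, K, P}.
{A, C, P}⁺: ACP→E adds E; AE→G adds G; CEG→AKP adds K → {A, C, E, G, K, P}.
{C, E, G}⁺: CEG→AKP adds A, K, P → {A, C, E, G, K, P}.
Any other superkey contains one of these as a subset, so there are no further candidate keys.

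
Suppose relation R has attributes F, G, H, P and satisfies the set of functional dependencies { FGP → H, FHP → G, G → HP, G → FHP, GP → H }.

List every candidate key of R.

{G}⁺: G→HP adds H, P; G→FHP adds F → {F, G, H, P}.
{F, H, P}⁺: FHP→G adds G → {F, G, H, P}. Minimal: {H, P}⁺ = {H, P}; {F, P}⁺ = {F, P}; {F, H}⁺ = {F, H} — none reach the full schema.
Any other superkey contains one of these as a subset, so there are no further candidate keys.

(G), (F, H, P)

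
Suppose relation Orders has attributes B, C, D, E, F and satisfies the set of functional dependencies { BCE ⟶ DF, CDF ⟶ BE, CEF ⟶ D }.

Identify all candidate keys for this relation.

(B, C, E), (C, D, F), (C, E, F)

Attribute C never appears on the right-hand side of any dependency, so C must belong to every candidate key.
{C}⁺ = {C}, which is not all of the schema, so we must add further attributes.
{B, C, E}⁺: BCE→DF adds D, F → {B, C, D, E, F}. Minimal: {C, E}⁺ = {C, E}; {B, E}⁺ = {B, E}; {B, C}⁺ = {B, C} — none reach the full schema.
{C, D, F}⁺: CDF→BE adds B, E → {B, C, D, E, F}. Minimal: {D, F}⁺ = {D, F}; {C, F}⁺ = {C, F}; {C, D}⁺ = {C, D} — none reach the full schema.
{C, E, F}⁺: CEF→D adds D; CDF→BE adds B → {B, C, D, E, F}. Minimal: {E, F}⁺ = {E, F}; {C, F}⁺ = {C, F}; {C, E}⁺ = {C, E} — none reach the full schema.
Any other superkey contains one of these as a subset, so there are no further candidate keys.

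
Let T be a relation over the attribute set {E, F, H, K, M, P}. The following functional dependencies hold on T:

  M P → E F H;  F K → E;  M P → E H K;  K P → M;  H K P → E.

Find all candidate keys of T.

Attribute P never appears on the right-hand side of any dependency, so P must belong to every candidate key.
{P}⁺ = {P}, which is not all of the schema, so we must add further attributes.
{K, P}⁺: KP→M adds M; MP→EFH adds E, F, H → {E, F, H, K, M, P}. Minimal: {P}⁺ = {P}; {K}⁺ = {K} — none reach the full schema.
{M, P}⁺: MP→EFH adds E, F, H; MP→EHK adds K → {E, F, H, K, M, P}. Minimal: {P}⁺ = {P}; {M}⁺ = {M} — none reach the full schema.
Any other superkey contains one of these as a subset, so there are no further candidate keys.

{K, P}, {M, P}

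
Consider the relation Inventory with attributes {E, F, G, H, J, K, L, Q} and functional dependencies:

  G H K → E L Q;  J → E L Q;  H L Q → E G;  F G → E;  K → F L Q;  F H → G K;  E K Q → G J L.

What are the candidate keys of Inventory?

(F, H); (H, K)

Attribute H never appears on the right-hand side of any dependency, so H must belong to every candidate key.
{H}⁺ = {H}, which is not all of the schema, so we must add further attributes.
{F, H}⁺: FH→GK adds G, K; GHK→ELQ adds E, L, Q; EKQ→GJL adds J → {E, F, G, H, J, K, L, Q}. Minimal: {H}⁺ = {H}; {F}⁺ = {F} — none reach the full schema.
{H, K}⁺: K→FLQ adds F, L, Q; FH→GK adds G; GHK→ELQ adds E; EKQ→GJL adds J → {E, F, G, H, J, K, L, Q}. Minimal: {K}⁺ = {F, K, L, Q}; {H}⁺ = {H} — none reach the full schema.
Any other superkey contains one of these as a subset, so there are no further candidate keys.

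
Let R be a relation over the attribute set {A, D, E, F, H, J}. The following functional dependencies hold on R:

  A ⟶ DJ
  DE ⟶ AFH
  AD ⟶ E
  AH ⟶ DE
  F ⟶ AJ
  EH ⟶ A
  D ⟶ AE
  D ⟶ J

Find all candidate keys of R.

(A), (D), (F), (E, H)

{A}⁺: A→DJ adds D, J; AD→E adds E; DE→AFH adds F, H → {A, D, E, F, H, J}.
{D}⁺: D→AE adds A, E; D→J adds J; DE→AFH adds F, H → {A, D, E, F, H, J}.
{F}⁺: F→AJ adds A, J; A→DJ adds D; AD→E adds E; DE→AFH adds H → {A, D, E, F, H, J}.
{E, H}⁺: EH→A adds A; A→DJ adds D, J; DE→AFH adds F → {A, D, E, F, H, J}.
Any other superkey contains one of these as a subset, so there are no further candidate keys.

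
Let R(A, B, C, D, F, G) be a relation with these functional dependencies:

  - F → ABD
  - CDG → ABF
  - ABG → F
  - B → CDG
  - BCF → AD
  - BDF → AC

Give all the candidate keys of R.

{B}; {F}; {C, D, G}

{B}⁺: B→CDG adds C, D, G; CDG→ABF adds A, F → {A, B, C, D, F, G}.
{F}⁺: F→ABD adds A, B, D; B→CDG adds C, G → {A, B, C, D, F, G}.
{C, D, G}⁺: CDG→ABF adds A, B, F → {A, B, C, D, F, G}.
Any other superkey contains one of these as a subset, so there are no further candidate keys.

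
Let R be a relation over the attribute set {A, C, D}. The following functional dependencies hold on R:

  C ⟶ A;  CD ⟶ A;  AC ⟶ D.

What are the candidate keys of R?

Attribute C never appears on the right-hand side of any dependency, so C must belong to every candidate key.
{C}⁺ = {A, C, D}, which is all of the schema, so {C} is the only candidate key.

{C}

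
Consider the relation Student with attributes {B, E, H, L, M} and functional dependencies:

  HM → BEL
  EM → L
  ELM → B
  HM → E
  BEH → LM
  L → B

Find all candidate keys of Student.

{H, M}; {B, E, H}; {E, H, L}

{H, M}⁺: HM→BEL adds B, E, L → {B, E, H, L, M}. Minimal: {M}⁺ = {M}; {H}⁺ = {H} — none reach the full schema.
{B, E, H}⁺: BEH→LM adds L, M → {B, E, H, L, M}. Minimal: {E, H}⁺ = {E, H}; {B, H}⁺ = {B, H}; {B, E}⁺ = {B, E} — none reach the full schema.
{E, H, L}⁺: L→B adds B; BEH→LM adds M → {B, E, H, L, M}. Minimal: {H, L}⁺ = {B, H, L}; {E, L}⁺ = {B, E, L}; {E, H}⁺ = {E, H} — none reach the full schema.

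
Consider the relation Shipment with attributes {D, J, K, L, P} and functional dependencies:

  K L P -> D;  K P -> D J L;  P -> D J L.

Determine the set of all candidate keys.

Attributes K, P never appear on any right-hand side, so every candidate key must contain {K, P}.
{K, P}⁺ = {D, J, K, L, P}, which is all of the schema, so {K, P} is the only candidate key.

KP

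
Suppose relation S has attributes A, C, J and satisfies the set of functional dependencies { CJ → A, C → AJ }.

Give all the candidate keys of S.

{C}

Attribute C never appears on the right-hand side of any dependency, so C must belong to every candidate key.
{C}⁺ = {A, C, J}, which is all of the schema, so {C} is the only candidate key.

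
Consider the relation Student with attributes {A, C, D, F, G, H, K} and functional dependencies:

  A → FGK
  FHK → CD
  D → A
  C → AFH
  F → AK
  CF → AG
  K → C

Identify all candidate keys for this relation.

{A}⁺: A→FGK adds F, G, K; K→C adds C; C→AFH adds H; FHK→CD adds D → {A, C, D, F, G, H, K}.
{C}⁺: C→AFH adds A, F, H; F→AK adds K; CF→AG adds G; FHK→CD adds D → {A, C, D, F, G, H, K}.
{D}⁺: D→A adds A; A→FGK adds F, G, K; K→C adds C; C→AFH adds H → {A, C, D, F, G, H, K}.
{F}⁺: F→AK adds A, K; K→C adds C; A→FGK adds G; C→AFH adds H; FHK→CD adds D → {A, C, D, F, G, H, K}.
{K}⁺: K→C adds C; C→AFH adds A, F, H; CF→AG adds G; FHK→CD adds D → {A, C, D, F, G, H, K}.
Any other superkey contains one of these as a subset, so there are no further candidate keys.

(A); (C); (D); (F); (K)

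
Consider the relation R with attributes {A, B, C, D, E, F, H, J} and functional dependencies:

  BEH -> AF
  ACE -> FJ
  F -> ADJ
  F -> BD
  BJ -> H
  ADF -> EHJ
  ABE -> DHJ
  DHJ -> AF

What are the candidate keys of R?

{C, F}; {A, C, E}; {B, C, D, J}; {B, C, E, H}; {B, C, E, J}; {C, D, H, J}

Attribute C never appears on the right-hand side of any dependency, so C must belong to every candidate key.
{C}⁺ = {C}, which is not all of the schema, so we must add further attributes.
{C, F}⁺: F→ADJ adds A, D, J; F→BD adds B; BJ→H adds H; ADF→EHJ adds E → {A, B, C, D, E, F, H, J}. Minimal: {F}⁺ = {A, B, D, E, F, H, J}; {C}⁺ = {C} — none reach the full schema.
{A, C, E}⁺: ACE→FJ adds F, J; F→ADJ adds D; F→BD adds B; BJ→H adds H → {A, B, C, D, E, F, H, J}. Minimal: {C, E}⁺ = {C, E}; {A, E}⁺ = {A, E}; {A, C}⁺ = {A, C} — none reach the full schema.
{B, C, D, J}⁺: BJ→H adds H; DHJ→AF adds A, F; ADF→EHJ adds E → {A, B, C, D, E, F, H, J}. Minimal: {C, D, J}⁺ = {C, D, J}; {B, D, J}⁺ = {A, B, D, E, F, H, J}; {B, C, J}⁺ = {B, C, H, J}; … — none reach the full schema.
{B, C, E, H}⁺: BEH→AF adds A, F; ACE→FJ adds J; F→ADJ adds D → {A, B, C, D, E, F, H, J}. Minimal: {C, E, H}⁺ = {C, E, H}; {B, E, H}⁺ = {A, B, D, E, F, H, J}; {B, C, H}⁺ = {B, C, H}; … — none reach the full schema.
{B, C, E, J}⁺: BJ→H adds H; BEH→AF adds A, F; F→ADJ adds D → {A, B, C, D, E, F, H, J}. Minimal: {C, E, J}⁺ = {C, E, J}; {B, E, J}⁺ = {A, B, D, E, F, H, J}; {B, C, J}⁺ = {B, C, H, J}; … — none reach the full schema.
{C, D, H, J}⁺: DHJ→AF adds A, F; F→BD adds B; ADF→EHJ adds E → {A, B, C, D, E, F, H, J}. Minimal: {D, H, J}⁺ = {A, B, D, E, F, H, J}; {C, H, J}⁺ = {C, H, J}; {C, D, J}⁺ = {C, D, J}; … — none reach the full schema.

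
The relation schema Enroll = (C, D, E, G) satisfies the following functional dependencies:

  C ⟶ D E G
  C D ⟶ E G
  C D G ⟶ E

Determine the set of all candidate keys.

{C}⁺: C→DEG adds D, E, G → {C, D, E, G}.

C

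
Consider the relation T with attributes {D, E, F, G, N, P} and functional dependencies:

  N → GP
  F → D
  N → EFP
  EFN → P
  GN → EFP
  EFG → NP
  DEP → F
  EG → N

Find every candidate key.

{N}; {E, G}

{N}⁺: N→GP adds G, P; N→EFP adds E, F; F→D adds D → {D, E, F, G, N, P}.
{E, G}⁺: EG→N adds N; N→GP adds P; N→EFP adds F; F→D adds D → {D, E, F, G, N, P}. Minimal: {G}⁺ = {G}; {E}⁺ = {E} — none reach the full schema.
Any other superkey contains one of these as a subset, so there are no further candidate keys.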